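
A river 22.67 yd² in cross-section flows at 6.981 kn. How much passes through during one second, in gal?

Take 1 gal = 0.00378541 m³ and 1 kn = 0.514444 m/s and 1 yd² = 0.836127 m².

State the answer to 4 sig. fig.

6.981 kn × 0.514444 → 3.59133 m/s
22.67 yd² × 0.836127 → 18.955 m²
V = v × A × t = 3.59133 m/s × 18.955 m² × 1 s = 68.0737 m³
68.0737 m³ ÷ (0.00378541 m³/gal) = 17983.2 gal

1.798×10⁴ gal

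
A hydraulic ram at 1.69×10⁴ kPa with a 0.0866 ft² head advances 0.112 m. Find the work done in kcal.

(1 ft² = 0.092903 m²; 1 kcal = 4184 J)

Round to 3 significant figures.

1.69×10⁴ kPa → 1.69×10⁷ Pa
0.0866 ft² → 0.0080454 m²
F = P × A = 1.69×10⁷ × 0.0080454 = 135967 N
W = F × d = 135967 × 0.112 = 15228.3 J
In kcal: 15228.3 / 4184 = 3.63965 kcal

3.64 kcal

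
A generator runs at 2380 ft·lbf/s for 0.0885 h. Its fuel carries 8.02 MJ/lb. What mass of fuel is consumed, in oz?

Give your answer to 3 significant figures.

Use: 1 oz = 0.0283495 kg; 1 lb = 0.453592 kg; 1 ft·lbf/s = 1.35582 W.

2.05 oz

2380 ft·lbf/s → 3226.85 W
0.0885 h → 318.6 s
E = P × t = 3226.85 × 318.6 = 1.02807×10⁶ J
8.02 MJ/lb → 1.76811×10⁷ J/kg
m = E / e_s = 1.02807×10⁶ / 1.76811×10⁷ = 0.0581451 kg
In oz: 0.0581451 / 0.0283495 = 2.05101 oz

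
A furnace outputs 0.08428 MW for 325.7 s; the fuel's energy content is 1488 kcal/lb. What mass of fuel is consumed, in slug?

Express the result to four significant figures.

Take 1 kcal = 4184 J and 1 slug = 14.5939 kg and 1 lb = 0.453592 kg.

0.1370 slug

0.08428 MW → 84280 W
E = P × t = 84280 × 325.7 = 2.745×10⁷ J
1488 kcal/lb → 1.37255×10⁷ J/kg
m = E / e_s = 2.745×10⁷ / 1.37255×10⁷ = 1.99993 kg
In slug: 1.99993 / 14.5939 = 0.137039 slug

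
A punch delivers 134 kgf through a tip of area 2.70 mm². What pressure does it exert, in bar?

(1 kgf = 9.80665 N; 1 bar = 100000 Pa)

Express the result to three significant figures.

4870 bar

134 kgf × 9.80665 = 1314.09 N
2.70 mm² × 10⁻⁶ = 2.7×10⁻⁶ m²
P = F / A = 1314.09 N / 2.7×10⁻⁶ m² = 4.867×10⁸ Pa
4.867×10⁸ Pa ÷ (100000 Pa/bar) = 4867 bar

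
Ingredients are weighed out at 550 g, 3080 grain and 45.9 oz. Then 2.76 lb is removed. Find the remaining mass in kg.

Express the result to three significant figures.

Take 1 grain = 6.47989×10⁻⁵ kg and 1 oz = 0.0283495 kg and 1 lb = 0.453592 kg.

550 g × 0.001 → 0.55 kg
3080 grain × 6.47989×10⁻⁵ → 0.199581 kg
45.9 oz × 0.0283495 → 1.30124 kg
2.76 lb × 0.453592 → 1.25191 kg
Result: 0.55 + 0.199581 + 1.30124 − 1.25191 = 0.798911 kg

0.799 kg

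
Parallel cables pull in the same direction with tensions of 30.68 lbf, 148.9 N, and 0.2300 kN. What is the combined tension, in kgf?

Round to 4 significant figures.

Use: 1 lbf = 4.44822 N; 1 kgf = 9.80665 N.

52.55 kgf

30.68 lbf × 4.44822 = 136.471 N
148.9 N (already N)
0.2300 kN × 1000 = 230 N
Total: 136.471 + 148.9 + 230 = 515.371 N
In kgf: 515.371 / 9.80665 = 52.5532 kgf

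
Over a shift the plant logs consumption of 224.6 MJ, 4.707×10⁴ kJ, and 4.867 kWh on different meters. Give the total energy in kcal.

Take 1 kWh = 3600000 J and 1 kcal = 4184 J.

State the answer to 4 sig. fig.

6.912×10⁴ kcal

224.6 MJ × 1000000 → 2.246×10⁸ J
4.707×10⁴ kJ × 1000 → 4.707×10⁷ J
4.867 kWh × 3600000 → 1.75212×10⁷ J
Combined: 2.246×10⁸ + 4.707×10⁷ + 1.75212×10⁷ = 2.89191×10⁸ J
In kcal: 2.89191×10⁸ / 4184 = 69118.3 kcal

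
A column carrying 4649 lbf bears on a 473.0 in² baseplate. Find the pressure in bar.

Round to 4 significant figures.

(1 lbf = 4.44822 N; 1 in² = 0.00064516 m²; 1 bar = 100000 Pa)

4649 lbf × 4.44822 → 20679.8 N
473.0 in² × 0.00064516 → 0.305161 m²
P = F / A = 20679.8 N / 0.305161 m² = 67766.9 Pa
67766.9 Pa ÷ (100000 Pa/bar) = 0.677669 bar

0.6777 bar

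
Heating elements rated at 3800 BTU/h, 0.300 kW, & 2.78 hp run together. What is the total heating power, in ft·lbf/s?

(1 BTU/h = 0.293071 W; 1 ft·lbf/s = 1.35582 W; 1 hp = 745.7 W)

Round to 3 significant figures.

2570 ft·lbf/s

3800 BTU/h × 0.293071 → 1113.67 W
0.300 kW × 1000 → 300 W
2.78 hp × 745.7 → 2073.05 W
Total: 1113.67 + 300 + 2073.05 = 3486.72 W
In ft·lbf/s: 3486.72 / 1.35582 = 2571.67 ft·lbf/s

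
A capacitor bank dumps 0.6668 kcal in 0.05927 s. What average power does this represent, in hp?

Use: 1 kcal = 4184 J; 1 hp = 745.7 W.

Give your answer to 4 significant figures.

0.6668 kcal × 4184 → 2789.89 J
P = E / t = 2789.89 J / 0.05927 s = 47070.9 W
47070.9 W ÷ (745.7 W/hp) = 63.1231 hp

63.12 hp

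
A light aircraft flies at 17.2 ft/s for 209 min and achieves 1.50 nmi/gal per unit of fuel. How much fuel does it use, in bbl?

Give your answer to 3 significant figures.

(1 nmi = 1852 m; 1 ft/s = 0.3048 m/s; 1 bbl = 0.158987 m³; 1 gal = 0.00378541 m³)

0.563 bbl

17.2 ft/s → 5.24256 m/s
209 min → 12540 s
d = v × t = 5.24256 × 12540 = 65741.7 m
1.50 nmi/gal → 733870 m/m³
V = d / (distance per unit fuel) = 65741.7 / 733870 = 0.0895822 m³
In bbl: 0.0895822 / 0.158987 = 0.563456 bbl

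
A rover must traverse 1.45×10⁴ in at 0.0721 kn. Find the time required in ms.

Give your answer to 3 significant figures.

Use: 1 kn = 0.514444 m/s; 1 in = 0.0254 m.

1.45×10⁴ in × 0.0254 → 368.3 m
0.0721 kn × 0.514444 → 0.0370914 m/s
t = d / v = 368.3 m / 0.0370914 m/s = 9929.53 s
9929.53 s ÷ (0.001 s/ms) = 9.92953×10⁶ ms

9.93×10⁶ ms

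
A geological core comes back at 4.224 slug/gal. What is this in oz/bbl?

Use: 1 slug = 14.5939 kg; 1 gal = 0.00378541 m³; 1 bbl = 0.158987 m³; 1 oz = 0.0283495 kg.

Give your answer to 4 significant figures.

9.133×10⁴ oz/bbl

4.224 slug/gal × 14.5939 kg/slug ÷ 0.00378541 m³/gal = 16284.8 kg/m³
16284.8 kg/m³ ÷ 0.0283495 kg/oz × 0.158987 m³/bbl = 91326.9 oz/bbl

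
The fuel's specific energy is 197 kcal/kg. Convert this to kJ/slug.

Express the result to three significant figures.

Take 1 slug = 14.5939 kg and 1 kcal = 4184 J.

1.20×10⁴ kJ/slug

197 kcal/kg × 4184 J/kcal = 824248 J/kg
824248 J/kg ÷ 1000 J/kJ × 14.5939 kg/slug = 12029 kJ/slug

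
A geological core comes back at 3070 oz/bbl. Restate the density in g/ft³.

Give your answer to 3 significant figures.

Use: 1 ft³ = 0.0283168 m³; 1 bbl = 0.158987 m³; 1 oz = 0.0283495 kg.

1.55×10⁴ g/ft³

3070 oz/bbl × 0.0283495 kg/oz ÷ 0.158987 m³/bbl = 547.422 kg/m³
547.422 kg/m³ ÷ 0.001 kg/g × 0.0283168 m³/ft³ = 15501.2 g/ft³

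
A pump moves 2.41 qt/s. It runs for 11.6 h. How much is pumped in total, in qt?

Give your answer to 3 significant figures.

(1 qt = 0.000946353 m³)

1.01×10⁵ qt

2.41 qt/s → 0.00228071 m³/s
11.6 h → 41760 s
V = Q × t = 0.00228071 × 41760 = 95.2424 m³
In qt: 95.2424 / 0.000946353 = 100642 qt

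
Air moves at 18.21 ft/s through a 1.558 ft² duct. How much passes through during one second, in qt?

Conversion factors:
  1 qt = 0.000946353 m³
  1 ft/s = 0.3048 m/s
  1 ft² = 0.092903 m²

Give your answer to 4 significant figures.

18.21 ft/s × 0.3048 → 5.55041 m/s
1.558 ft² × 0.092903 → 0.144743 m²
V = v × A × t = 5.55041 m/s × 0.144743 m² × 1 s = 0.803383 m³
0.803383 m³ ÷ (0.000946353 m³/qt) = 848.925 qt

848.9 qt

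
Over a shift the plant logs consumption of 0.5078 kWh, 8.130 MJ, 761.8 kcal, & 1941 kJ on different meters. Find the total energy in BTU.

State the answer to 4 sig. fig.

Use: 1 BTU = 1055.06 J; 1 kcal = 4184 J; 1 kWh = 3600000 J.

1.430×10⁴ BTU

0.5078 kWh × 3600000 → 1.82808×10⁶ J
8.130 MJ × 1000000 → 8.13×10⁶ J
761.8 kcal × 4184 → 3.18737×10⁶ J
1941 kJ × 1000 → 1.941×10⁶ J
Sum: 1.82808×10⁶ + 8.13×10⁶ + 3.18737×10⁶ + 1.941×10⁶ = 1.50864×10⁷ J
In BTU: 1.50864×10⁷ / 1055.06 = 14299.1 BTU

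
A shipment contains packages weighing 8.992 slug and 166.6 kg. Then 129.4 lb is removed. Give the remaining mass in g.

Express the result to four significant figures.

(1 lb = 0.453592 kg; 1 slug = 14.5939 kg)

2.391×10⁵ g

8.992 slug × 14.5939 = 131.228 kg
166.6 kg (already kg)
129.4 lb × 0.453592 = 58.6948 kg
Net: 131.228 + 166.6 − 58.6948 = 239.133 kg
In g: 239.133 / 0.001 = 239133 g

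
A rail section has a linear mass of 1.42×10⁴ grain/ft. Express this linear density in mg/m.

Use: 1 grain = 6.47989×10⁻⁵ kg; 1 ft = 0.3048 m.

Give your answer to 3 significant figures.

1.42×10⁴ grain/ft × 6.47989×10⁻⁵ kg/grain ÷ 0.3048 m/ft = 3.01885 kg/m
3.01885 kg/m ÷ 10⁻⁶ kg/mg = 3.01885×10⁶ mg/m

3.02×10⁶ mg/m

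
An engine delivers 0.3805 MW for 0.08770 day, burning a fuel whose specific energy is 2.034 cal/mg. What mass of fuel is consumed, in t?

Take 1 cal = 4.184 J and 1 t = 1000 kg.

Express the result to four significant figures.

0.3805 MW → 380500 W
0.08770 day → 7577.28 s
E = P × t = 380500 × 7577.28 = 2.88316×10⁹ J
2.034 cal/mg → 8.51026×10⁶ J/kg
m = E / e_s = 2.88316×10⁹ / 8.51026×10⁶ = 338.786 kg
In t: 338.786 / 1000 = 0.338786 t

0.3388 t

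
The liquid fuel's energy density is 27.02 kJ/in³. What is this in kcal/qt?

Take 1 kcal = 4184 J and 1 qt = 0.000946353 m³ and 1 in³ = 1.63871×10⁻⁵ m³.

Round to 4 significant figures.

27.02 kJ/in³ × 1000 J/kJ ÷ 1.63871×10⁻⁵ m³/in³ = 1.64886×10⁹ J/m³
1.64886×10⁹ J/m³ ÷ 4184 J/kcal × 0.000946353 m³/qt = 372.945 kcal/qt

372.9 kcal/qt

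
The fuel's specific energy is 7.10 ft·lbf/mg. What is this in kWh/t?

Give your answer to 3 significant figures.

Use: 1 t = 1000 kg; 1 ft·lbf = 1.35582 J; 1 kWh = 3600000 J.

7.10 ft·lbf/mg × 1.35582 J/ft·lbf ÷ 10⁻⁶ kg/mg = 9.62632×10⁶ J/kg
9.62632×10⁶ J/kg ÷ 3600000 J/kWh × 1000 kg/t = 2673.98 kWh/t

2670 kWh/t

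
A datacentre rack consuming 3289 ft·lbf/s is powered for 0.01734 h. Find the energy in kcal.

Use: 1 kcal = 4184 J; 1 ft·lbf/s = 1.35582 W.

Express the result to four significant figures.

3289 ft·lbf/s × 1.35582 → 4459.29 W
0.01734 h × 3600 → 62.424 s
E = P × t = 4459.29 W × 62.424 s = 278367 J
278367 J ÷ (4184 J/kcal) = 66.5313 kcal

66.53 kcal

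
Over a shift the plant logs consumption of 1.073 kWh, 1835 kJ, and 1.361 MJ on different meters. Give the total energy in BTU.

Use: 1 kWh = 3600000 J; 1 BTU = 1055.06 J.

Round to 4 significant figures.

6690 BTU

1.073 kWh × 3600000 = 3.8628×10⁶ J
1835 kJ × 1000 = 1.835×10⁶ J
1.361 MJ × 1000000 = 1.361×10⁶ J
Combined: 3.8628×10⁶ + 1.835×10⁶ + 1.361×10⁶ = 7.0588×10⁶ J
In BTU: 7.0588×10⁶ / 1055.06 = 6690.43 BTU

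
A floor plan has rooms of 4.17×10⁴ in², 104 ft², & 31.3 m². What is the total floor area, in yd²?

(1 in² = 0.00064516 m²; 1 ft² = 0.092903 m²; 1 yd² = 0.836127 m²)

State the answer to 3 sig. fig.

81.2 yd²

4.17×10⁴ in² × 0.00064516 → 26.9032 m²
104 ft² × 0.092903 → 9.66191 m²
31.3 m² (already m²)
Sum: 26.9032 + 9.66191 + 31.3 = 67.8651 m²
In yd²: 67.8651 / 0.836127 = 81.166 yd²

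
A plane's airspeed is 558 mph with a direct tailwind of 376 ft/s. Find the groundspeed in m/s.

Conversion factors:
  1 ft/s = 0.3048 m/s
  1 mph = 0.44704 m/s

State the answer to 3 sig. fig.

364 m/s

558 mph × 0.44704 = 249.448 m/s
376 ft/s × 0.3048 = 114.605 m/s
Combined: 249.448 + 114.605 = 364.053 m/s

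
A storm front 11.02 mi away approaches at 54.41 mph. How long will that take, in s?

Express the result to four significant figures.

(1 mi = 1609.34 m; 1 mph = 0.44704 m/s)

11.02 mi × 1609.34 → 17734.9 m
54.41 mph × 0.44704 → 24.3234 m/s
t = d / v = 17734.9 m / 24.3234 m/s = 729.129 s

729.1 s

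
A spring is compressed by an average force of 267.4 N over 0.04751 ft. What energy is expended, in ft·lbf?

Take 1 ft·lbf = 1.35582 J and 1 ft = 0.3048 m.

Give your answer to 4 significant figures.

0.04751 ft × 0.3048 = 0.014481 m
W = F × d = 267.4 N × 0.014481 m = 3.87222 J
3.87222 J ÷ (1.35582 J/ft·lbf) = 2.856 ft·lbf

2.856 ft·lbf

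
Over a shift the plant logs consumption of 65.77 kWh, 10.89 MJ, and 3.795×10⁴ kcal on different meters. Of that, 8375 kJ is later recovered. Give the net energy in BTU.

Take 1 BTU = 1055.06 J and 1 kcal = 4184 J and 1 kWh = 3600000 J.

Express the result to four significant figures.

3.773×10⁵ BTU

65.77 kWh × 3600000 = 2.36772×10⁸ J
10.89 MJ × 1000000 = 1.089×10⁷ J
3.795×10⁴ kcal × 4184 = 1.58783×10⁸ J
8375 kJ × 1000 = 8.375×10⁶ J
Sum: 2.36772×10⁸ + 1.089×10⁷ + 1.58783×10⁸ − 8.375×10⁶ = 3.9807×10⁸ J
In BTU: 3.9807×10⁸ / 1055.06 = 377296 BTU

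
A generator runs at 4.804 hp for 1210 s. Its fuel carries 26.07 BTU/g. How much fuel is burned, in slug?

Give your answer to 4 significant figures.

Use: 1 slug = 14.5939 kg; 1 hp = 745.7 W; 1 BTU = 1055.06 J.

4.804 hp → 3582.34 W
E = P × t = 3582.34 × 1210 = 4.33463×10⁶ J
26.07 BTU/g → 2.75054×10⁷ J/kg
m = E / e_s = 4.33463×10⁶ / 2.75054×10⁷ = 0.157592 kg
In slug: 0.157592 / 14.5939 = 0.0107985 slug

0.01080 slug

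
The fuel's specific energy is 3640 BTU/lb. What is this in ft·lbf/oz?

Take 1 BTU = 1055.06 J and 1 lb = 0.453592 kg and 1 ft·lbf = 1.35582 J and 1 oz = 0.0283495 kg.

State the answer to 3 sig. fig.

1.77×10⁵ ft·lbf/oz

3640 BTU/lb × 1055.06 J/BTU ÷ 0.453592 kg/lb = 8.46668×10⁶ J/kg
8.46668×10⁶ J/kg ÷ 1.35582 J/ft·lbf × 0.0283495 kg/oz = 177034 ft·lbf/oz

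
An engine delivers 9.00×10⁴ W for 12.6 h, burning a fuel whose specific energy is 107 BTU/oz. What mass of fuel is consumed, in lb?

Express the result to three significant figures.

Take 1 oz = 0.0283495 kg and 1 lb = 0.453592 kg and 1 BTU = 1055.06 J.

12.6 h → 45360 s
E = P × t = 90000 × 45360 = 4.0824×10⁹ J
107 BTU/oz → 3.98213×10⁶ J/kg
m = E / e_s = 4.0824×10⁹ / 3.98213×10⁶ = 1025.18 kg
In lb: 1025.18 / 0.453592 = 2260.14 lb

2260 lb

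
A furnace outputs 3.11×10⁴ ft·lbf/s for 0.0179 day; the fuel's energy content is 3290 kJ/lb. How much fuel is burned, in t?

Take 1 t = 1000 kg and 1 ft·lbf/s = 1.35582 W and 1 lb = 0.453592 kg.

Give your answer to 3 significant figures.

3.11×10⁴ ft·lbf/s → 42166 W
0.0179 day → 1546.56 s
E = P × t = 42166 × 1546.56 = 6.52122×10⁷ J
3290 kJ/lb → 7.25321×10⁶ J/kg
m = E / e_s = 6.52122×10⁷ / 7.25321×10⁶ = 8.99081 kg
In t: 8.99081 / 1000 = 0.00899081 t

0.00899 t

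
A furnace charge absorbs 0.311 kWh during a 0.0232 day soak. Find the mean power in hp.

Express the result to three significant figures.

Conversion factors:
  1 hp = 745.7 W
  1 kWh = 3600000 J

0.749 hp

0.311 kWh × 3600000 = 1.1196×10⁶ J
0.0232 day × 86400 = 2004.48 s
P = E / t = 1.1196×10⁶ J / 2004.48 s = 558.549 W
558.549 W ÷ (745.7 W/hp) = 0.749026 hp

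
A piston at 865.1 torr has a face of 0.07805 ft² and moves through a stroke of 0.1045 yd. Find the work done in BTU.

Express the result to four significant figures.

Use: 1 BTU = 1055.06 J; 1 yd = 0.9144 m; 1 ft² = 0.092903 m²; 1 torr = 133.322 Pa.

0.07574 BTU

865.1 torr → 115337 Pa
0.07805 ft² → 0.00725108 m²
F = P × A = 115337 × 0.00725108 = 836.318 N
0.1045 yd → 0.0955548 m
W = F × d = 836.318 × 0.0955548 = 79.9142 J
In BTU: 79.9142 / 1055.06 = 0.0757437 BTU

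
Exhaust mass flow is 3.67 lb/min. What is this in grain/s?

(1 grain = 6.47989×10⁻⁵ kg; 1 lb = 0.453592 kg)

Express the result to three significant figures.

428 grain/s

3.67 lb/min × 0.453592 kg/lb ÷ 60 s/min = 0.0277447 kg/s
0.0277447 kg/s ÷ 6.47989×10⁻⁵ kg/grain = 428.166 grain/s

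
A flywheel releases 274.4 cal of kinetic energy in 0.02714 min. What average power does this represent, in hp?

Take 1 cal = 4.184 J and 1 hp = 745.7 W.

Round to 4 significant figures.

0.9455 hp

274.4 cal × 4.184 = 1148.09 J
0.02714 min × 60 = 1.6284 s
P = E / t = 1148.09 J / 1.6284 s = 705.042 W
705.042 W ÷ (745.7 W/hp) = 0.945477 hp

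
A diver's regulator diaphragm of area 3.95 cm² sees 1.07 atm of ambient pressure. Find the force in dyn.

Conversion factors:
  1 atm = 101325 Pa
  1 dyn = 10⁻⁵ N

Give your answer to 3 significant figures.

1.07 atm × 101325 = 108418 Pa
3.95 cm² × 0.0001 = 3.95×10⁻⁴ m²
F = P × A = 108418 Pa × 3.95×10⁻⁴ m² = 42.8251 N
42.8251 N ÷ (10⁻⁵ N/dyn) = 4.28251×10⁶ dyn

4.28×10⁶ dyn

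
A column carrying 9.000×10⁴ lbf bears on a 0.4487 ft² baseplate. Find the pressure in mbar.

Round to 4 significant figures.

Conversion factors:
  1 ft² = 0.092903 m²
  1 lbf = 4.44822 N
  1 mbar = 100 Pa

9.000×10⁴ lbf × 4.44822 → 400340 N
0.4487 ft² × 0.092903 → 0.0416856 m²
P = F / A = 400340 N / 0.0416856 m² = 9.6038×10⁶ Pa
9.6038×10⁶ Pa ÷ (100 Pa/mbar) = 96038 mbar

9.604×10⁴ mbar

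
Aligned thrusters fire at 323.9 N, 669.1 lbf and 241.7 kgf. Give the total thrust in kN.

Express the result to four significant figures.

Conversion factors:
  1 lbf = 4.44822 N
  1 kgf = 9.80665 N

323.9 N (already N)
669.1 lbf × 4.44822 → 2976.3 N
241.7 kgf × 9.80665 → 2370.27 N
Total: 323.9 + 2976.3 + 2370.27 = 5670.47 N
In kN: 5670.47 / 1000 = 5.67047 kN

5.670 kN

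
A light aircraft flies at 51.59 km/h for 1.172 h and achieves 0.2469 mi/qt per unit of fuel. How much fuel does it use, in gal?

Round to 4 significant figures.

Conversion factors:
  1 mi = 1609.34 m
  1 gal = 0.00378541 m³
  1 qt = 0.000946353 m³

38.04 gal

51.59 km/h → 14.3306 m/s
1.172 h → 4219.2 s
d = v × t = 14.3306 × 4219.2 = 60463.7 m
0.2469 mi/qt → 419871 m/m³
V = d / (distance per unit fuel) = 60463.7 / 419871 = 0.144005 m³
In gal: 0.144005 / 0.00378541 = 38.0421 gal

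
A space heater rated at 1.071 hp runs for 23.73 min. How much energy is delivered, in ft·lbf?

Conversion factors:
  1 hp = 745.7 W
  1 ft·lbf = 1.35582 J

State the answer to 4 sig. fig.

1.071 hp × 745.7 = 798.645 W
23.73 min × 60 = 1423.8 s
E = P × t = 798.645 W × 1423.8 s = 1.13711×10⁶ J
1.13711×10⁶ J ÷ (1.35582 J/ft·lbf) = 838688 ft·lbf

8.387×10⁵ ft·lbf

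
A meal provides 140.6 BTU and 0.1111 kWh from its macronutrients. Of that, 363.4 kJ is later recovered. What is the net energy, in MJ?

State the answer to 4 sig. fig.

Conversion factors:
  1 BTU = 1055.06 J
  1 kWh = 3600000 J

0.1849 MJ

140.6 BTU × 1055.06 = 148341 J
0.1111 kWh × 3600000 = 399960 J
363.4 kJ × 1000 = 363400 J
Sum: 148341 + 399960 − 363400 = 184901 J
In MJ: 184901 / 1000000 = 0.184901 MJ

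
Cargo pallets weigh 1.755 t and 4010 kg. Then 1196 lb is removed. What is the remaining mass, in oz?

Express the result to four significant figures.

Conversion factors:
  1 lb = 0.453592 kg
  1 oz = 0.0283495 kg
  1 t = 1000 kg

1.755 t × 1000 → 1755 kg
4010 kg (already kg)
1196 lb × 0.453592 → 542.496 kg
Net: 1755 + 4010 − 542.496 = 5222.5 kg
In oz: 5222.5 / 0.0283495 = 184218 oz

1.842×10⁵ oz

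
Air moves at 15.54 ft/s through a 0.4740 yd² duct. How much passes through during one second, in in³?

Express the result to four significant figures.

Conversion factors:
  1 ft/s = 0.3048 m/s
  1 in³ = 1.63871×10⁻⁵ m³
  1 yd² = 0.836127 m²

1.146×10⁵ in³

15.54 ft/s × 0.3048 = 4.73659 m/s
0.4740 yd² × 0.836127 = 0.396324 m²
V = v × A × t = 4.73659 m/s × 0.396324 m² × 1 s = 1.87722 m³
1.87722 m³ ÷ (1.63871×10⁻⁵ m³/in³) = 114555 in³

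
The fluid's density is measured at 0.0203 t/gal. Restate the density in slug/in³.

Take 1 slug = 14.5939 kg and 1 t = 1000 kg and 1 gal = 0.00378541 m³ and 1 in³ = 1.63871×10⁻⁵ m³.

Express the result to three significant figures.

0.00602 slug/in³

0.0203 t/gal × 1000 kg/t ÷ 0.00378541 m³/gal = 5362.7 kg/m³
5362.7 kg/m³ ÷ 14.5939 kg/slug × 1.63871×10⁻⁵ m³/in³ = 0.00602163 slug/in³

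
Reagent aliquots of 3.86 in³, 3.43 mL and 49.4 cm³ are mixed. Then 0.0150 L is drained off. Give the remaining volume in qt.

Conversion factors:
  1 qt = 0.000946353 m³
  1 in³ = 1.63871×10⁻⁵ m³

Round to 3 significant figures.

0.107 qt

3.86 in³ × 1.63871×10⁻⁵ = 6.32542×10⁻⁵ m³
3.43 mL × 10⁻⁶ = 3.43×10⁻⁶ m³
49.4 cm³ × 10⁻⁶ = 4.94×10⁻⁵ m³
0.0150 L × 0.001 = 1.5×10⁻⁵ m³
Net: 6.32542×10⁻⁵ + 3.43×10⁻⁶ + 4.94×10⁻⁵ − 1.5×10⁻⁵ = 1.01084×10⁻⁴ m³
In qt: 1.01084×10⁻⁴ / 0.000946353 = 0.106814 qt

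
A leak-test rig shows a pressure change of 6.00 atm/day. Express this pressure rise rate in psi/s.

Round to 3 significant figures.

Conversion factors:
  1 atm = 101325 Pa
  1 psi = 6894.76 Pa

0.00102 psi/s

6.00 atm/day × 101325 Pa/atm ÷ 86400 s/day = 7.03646 Pa/s
7.03646 Pa/s ÷ 6894.76 Pa/psi = 0.00102055 psi/s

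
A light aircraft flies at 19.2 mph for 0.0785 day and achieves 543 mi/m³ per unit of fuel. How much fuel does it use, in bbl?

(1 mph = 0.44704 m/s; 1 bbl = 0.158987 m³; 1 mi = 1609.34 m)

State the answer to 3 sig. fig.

0.419 bbl

19.2 mph → 8.58317 m/s
0.0785 day → 6782.4 s
d = v × t = 8.58317 × 6782.4 = 58214.5 m
543 mi/m³ → 873872 m/m³
V = d / (distance per unit fuel) = 58214.5 / 873872 = 0.0666167 m³
In bbl: 0.0666167 / 0.158987 = 0.419007 bbl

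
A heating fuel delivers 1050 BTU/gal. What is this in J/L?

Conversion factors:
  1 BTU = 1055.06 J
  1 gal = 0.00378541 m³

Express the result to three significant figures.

1050 BTU/gal × 1055.06 J/BTU ÷ 0.00378541 m³/gal = 2.92653×10⁸ J/m³
2.92653×10⁸ J/m³ × 0.001 m³/L = 292653 J/L

2.93×10⁵ J/L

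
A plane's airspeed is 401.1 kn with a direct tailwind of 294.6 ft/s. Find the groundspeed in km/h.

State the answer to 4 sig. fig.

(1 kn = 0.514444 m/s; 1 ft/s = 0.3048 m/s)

1066 km/h

401.1 kn × 0.514444 = 206.343 m/s
294.6 ft/s × 0.3048 = 89.7941 m/s
Combined: 206.343 + 89.7941 = 296.137 m/s
In km/h: 296.137 / (1/3.6) = 1066.09 km/h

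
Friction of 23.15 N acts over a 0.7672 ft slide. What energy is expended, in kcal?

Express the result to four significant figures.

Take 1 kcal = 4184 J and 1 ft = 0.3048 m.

0.001294 kcal

0.7672 ft × 0.3048 → 0.233843 m
W = F × d = 23.15 N × 0.233843 m = 5.41347 J
5.41347 J ÷ (4184 J/kcal) = 0.00129385 kcal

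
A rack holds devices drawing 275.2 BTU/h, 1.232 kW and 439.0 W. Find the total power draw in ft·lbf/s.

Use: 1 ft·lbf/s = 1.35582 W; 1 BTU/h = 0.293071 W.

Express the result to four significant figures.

1292 ft·lbf/s

275.2 BTU/h × 0.293071 → 80.6531 W
1.232 kW × 1000 → 1232 W
439.0 W (already W)
Total: 80.6531 + 1232 + 439 = 1751.65 W
In ft·lbf/s: 1751.65 / 1.35582 = 1291.95 ft·lbf/s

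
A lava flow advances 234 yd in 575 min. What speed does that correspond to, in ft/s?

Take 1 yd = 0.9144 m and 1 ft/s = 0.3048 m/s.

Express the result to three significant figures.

0.0203 ft/s

234 yd × 0.9144 → 213.97 m
575 min × 60 → 34500 s
v = d / t = 213.97 m / 34500 s = 0.00620203 m/s
0.00620203 m/s ÷ (0.3048 m/s/ft/s) = 0.0203479 ft/s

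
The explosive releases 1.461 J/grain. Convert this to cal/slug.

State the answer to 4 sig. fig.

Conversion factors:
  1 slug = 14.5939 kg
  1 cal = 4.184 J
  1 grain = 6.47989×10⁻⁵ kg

1.461 J/grain ÷ 6.47989×10⁻⁵ kg/grain = 22546.7 J/kg
22546.7 J/kg ÷ 4.184 J/cal × 14.5939 kg/slug = 78643.5 cal/slug

7.864×10⁴ cal/slug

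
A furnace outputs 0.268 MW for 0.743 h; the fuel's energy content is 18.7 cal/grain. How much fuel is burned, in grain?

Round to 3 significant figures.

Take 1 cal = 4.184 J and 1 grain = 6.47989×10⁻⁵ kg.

9.16×10⁶ grain

0.268 MW → 268000 W
0.743 h → 2674.8 s
E = P × t = 268000 × 2674.8 = 7.16846×10⁸ J
18.7 cal/grain → 1.20744×10⁶ J/kg
m = E / e_s = 7.16846×10⁸ / 1.20744×10⁶ = 593.691 kg
In grain: 593.691 / 6.47989×10⁻⁵ = 9.16205×10⁶ grain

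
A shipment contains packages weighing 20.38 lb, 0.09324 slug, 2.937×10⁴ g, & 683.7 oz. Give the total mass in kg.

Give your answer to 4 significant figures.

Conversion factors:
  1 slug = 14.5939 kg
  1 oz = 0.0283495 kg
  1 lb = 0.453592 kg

59.36 kg

20.38 lb × 0.453592 = 9.2442 kg
0.09324 slug × 14.5939 = 1.36074 kg
2.937×10⁴ g × 0.001 = 29.37 kg
683.7 oz × 0.0283495 = 19.3826 kg
Total: 9.2442 + 1.36074 + 29.37 + 19.3826 = 59.3575 kg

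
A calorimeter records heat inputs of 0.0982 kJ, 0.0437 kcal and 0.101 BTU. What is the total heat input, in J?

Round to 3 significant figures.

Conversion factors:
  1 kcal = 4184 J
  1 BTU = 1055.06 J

0.0982 kJ × 1000 = 98.2 J
0.0437 kcal × 4184 = 182.841 J
0.101 BTU × 1055.06 = 106.561 J
Combined: 98.2 + 182.841 + 106.561 = 387.602 J

388 J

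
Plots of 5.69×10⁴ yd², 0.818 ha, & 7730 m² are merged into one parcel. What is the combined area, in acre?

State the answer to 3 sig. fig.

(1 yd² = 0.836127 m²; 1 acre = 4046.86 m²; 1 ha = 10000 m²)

15.7 acre

5.69×10⁴ yd² × 0.836127 = 47575.6 m²
0.818 ha × 10000 = 8180 m²
7730 m² (already m²)
Sum: 47575.6 + 8180 + 7730 = 63485.6 m²
In acre: 63485.6 / 4046.86 = 15.6876 acre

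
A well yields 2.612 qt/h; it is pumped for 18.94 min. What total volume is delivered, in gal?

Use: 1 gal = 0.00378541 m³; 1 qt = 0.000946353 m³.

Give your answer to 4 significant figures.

2.612 qt/h → 6.86632×10⁻⁷ m³/s
18.94 min → 1136.4 s
V = Q × t = 6.86632×10⁻⁷ × 1136.4 = 7.80289×10⁻⁴ m³
In gal: 7.80289×10⁻⁴ / 0.00378541 = 0.206131 gal

0.2061 gal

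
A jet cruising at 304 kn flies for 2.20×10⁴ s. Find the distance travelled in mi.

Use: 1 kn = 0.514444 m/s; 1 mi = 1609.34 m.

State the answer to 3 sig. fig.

2140 mi

304 kn × 0.514444 → 156.391 m/s
d = v × t = 156.391 m/s × 22000 s = 3.4406×10⁶ m
3.4406×10⁶ m ÷ (1609.34 m/mi) = 2137.9 mi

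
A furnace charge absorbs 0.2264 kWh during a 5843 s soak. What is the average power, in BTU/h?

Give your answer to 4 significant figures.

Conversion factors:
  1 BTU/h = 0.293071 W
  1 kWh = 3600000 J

476.0 BTU/h

0.2264 kWh × 3600000 = 815040 J
P = E / t = 815040 J / 5843 s = 139.49 W
139.49 W ÷ (0.293071 W/BTU/h) = 475.96 BTU/h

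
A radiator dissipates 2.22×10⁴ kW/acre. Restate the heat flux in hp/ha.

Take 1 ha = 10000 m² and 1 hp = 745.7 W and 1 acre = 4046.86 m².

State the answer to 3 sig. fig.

2.22×10⁴ kW/acre × 1000 W/kW ÷ 4046.86 m²/acre = 5485.73 W/m²
5485.73 W/m² ÷ 745.7 W/hp × 10000 m²/ha = 73564.8 hp/ha

7.36×10⁴ hp/ha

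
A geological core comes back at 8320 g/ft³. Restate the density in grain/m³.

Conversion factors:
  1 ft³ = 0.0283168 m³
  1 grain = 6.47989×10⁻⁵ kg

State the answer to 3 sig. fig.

8320 g/ft³ × 0.001 kg/g ÷ 0.0283168 m³/ft³ = 293.819 kg/m³
293.819 kg/m³ ÷ 6.47989×10⁻⁵ kg/grain = 4.53432×10⁶ grain/m³

4.53×10⁶ grain/m³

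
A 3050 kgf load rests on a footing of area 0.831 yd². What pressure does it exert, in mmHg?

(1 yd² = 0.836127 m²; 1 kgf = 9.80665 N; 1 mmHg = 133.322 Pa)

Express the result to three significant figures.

323 mmHg

3050 kgf × 9.80665 → 29910.3 N
0.831 yd² × 0.836127 → 0.694822 m²
P = F / A = 29910.3 N / 0.694822 m² = 43047.4 Pa
43047.4 Pa ÷ (133.322 Pa/mmHg) = 322.883 mmHg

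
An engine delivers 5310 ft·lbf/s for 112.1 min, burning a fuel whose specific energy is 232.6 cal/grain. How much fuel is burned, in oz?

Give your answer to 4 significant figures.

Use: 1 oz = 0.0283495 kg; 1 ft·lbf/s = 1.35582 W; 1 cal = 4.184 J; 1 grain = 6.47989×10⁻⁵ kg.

5310 ft·lbf/s → 7199.4 W
112.1 min → 6726 s
E = P × t = 7199.4 × 6726 = 4.84232×10⁷ J
232.6 cal/grain → 1.50187×10⁷ J/kg
m = E / e_s = 4.84232×10⁷ / 1.50187×10⁷ = 3.22419 kg
In oz: 3.22419 / 0.0283495 = 113.73 oz

113.7 oz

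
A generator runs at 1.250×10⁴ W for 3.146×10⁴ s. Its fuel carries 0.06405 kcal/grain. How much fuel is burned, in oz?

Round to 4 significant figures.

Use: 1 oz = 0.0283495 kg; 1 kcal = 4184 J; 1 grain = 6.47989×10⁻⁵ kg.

3354 oz

E = P × t = 12500 × 31460 = 3.9325×10⁸ J
0.06405 kcal/grain → 4.13564×10⁶ J/kg
m = E / e_s = 3.9325×10⁸ / 4.13564×10⁶ = 95.0881 kg
In oz: 95.0881 / 0.0283495 = 3354.14 oz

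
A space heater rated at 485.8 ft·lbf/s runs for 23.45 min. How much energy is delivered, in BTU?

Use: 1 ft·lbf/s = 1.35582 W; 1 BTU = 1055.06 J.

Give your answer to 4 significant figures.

878.4 BTU

485.8 ft·lbf/s × 1.35582 = 658.657 W
23.45 min × 60 = 1407 s
E = P × t = 658.657 W × 1407 s = 926730 J
926730 J ÷ (1055.06 J/BTU) = 878.367 BTU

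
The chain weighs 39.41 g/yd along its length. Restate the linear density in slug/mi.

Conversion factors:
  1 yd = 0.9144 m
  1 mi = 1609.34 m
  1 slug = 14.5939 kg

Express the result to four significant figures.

4.753 slug/mi

39.41 g/yd × 0.001 kg/g ÷ 0.9144 m/yd = 0.0430993 kg/m
0.0430993 kg/m ÷ 14.5939 kg/slug × 1609.34 m/mi = 4.75277 slug/mi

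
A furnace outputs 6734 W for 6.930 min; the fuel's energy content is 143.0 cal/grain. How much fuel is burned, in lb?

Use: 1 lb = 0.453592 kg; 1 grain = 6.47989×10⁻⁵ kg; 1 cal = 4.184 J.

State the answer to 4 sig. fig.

6.930 min → 415.8 s
E = P × t = 6734 × 415.8 = 2.8×10⁶ J
143.0 cal/grain → 9.23337×10⁶ J/kg
m = E / e_s = 2.8×10⁶ / 9.23337×10⁶ = 0.303248 kg
In lb: 0.303248 / 0.453592 = 0.668548 lb

0.6685 lb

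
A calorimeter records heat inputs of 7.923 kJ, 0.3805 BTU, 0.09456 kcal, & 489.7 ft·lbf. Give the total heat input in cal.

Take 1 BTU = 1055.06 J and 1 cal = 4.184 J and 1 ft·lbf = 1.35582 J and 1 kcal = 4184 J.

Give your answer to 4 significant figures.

7.923 kJ × 1000 = 7923 J
0.3805 BTU × 1055.06 = 401.45 J
0.09456 kcal × 4184 = 395.639 J
489.7 ft·lbf × 1.35582 = 663.945 J
Total: 7923 + 401.45 + 395.639 + 663.945 = 9384.03 J
In cal: 9384.03 / 4.184 = 2242.84 cal

2243 cal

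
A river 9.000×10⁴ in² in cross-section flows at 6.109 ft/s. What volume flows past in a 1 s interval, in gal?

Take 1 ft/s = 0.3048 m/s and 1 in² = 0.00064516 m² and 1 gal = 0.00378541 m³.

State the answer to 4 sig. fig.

2.856×10⁴ gal

6.109 ft/s × 0.3048 = 1.86202 m/s
9.000×10⁴ in² × 0.00064516 = 58.0644 m²
V = v × A × t = 1.86202 m/s × 58.0644 m² × 1 s = 108.117 m³
108.117 m³ ÷ (0.00378541 m³/gal) = 28561.5 gal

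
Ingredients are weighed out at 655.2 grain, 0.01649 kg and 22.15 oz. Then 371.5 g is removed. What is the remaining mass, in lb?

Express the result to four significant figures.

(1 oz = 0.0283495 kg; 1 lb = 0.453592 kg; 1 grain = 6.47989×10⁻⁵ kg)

655.2 grain × 6.47989×10⁻⁵ = 0.0424562 kg
0.01649 kg (already kg)
22.15 oz × 0.0283495 = 0.627941 kg
371.5 g × 0.001 = 0.3715 kg
Result: 0.0424562 + 0.01649 + 0.627941 − 0.3715 = 0.315387 kg
In lb: 0.315387 / 0.453592 = 0.69531 lb

0.6953 lb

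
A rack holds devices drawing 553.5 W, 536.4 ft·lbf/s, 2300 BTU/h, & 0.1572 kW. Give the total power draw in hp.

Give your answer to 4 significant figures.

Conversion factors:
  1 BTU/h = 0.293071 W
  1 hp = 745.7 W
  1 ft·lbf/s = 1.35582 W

2.832 hp

553.5 W (already W)
536.4 ft·lbf/s × 1.35582 = 727.262 W
2300 BTU/h × 0.293071 = 674.063 W
0.1572 kW × 1000 = 157.2 W
Sum: 553.5 + 727.262 + 674.063 + 157.2 = 2112.02 W
In hp: 2112.02 / 745.7 = 2.83226 hp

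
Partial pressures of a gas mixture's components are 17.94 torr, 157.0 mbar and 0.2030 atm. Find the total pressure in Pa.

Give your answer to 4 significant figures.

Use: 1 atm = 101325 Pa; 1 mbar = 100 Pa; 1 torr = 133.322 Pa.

3.866×10⁴ Pa

17.94 torr × 133.322 = 2391.8 Pa
157.0 mbar × 100 = 15700 Pa
0.2030 atm × 101325 = 20569 Pa
Total: 2391.8 + 15700 + 20569 = 38660.8 Pa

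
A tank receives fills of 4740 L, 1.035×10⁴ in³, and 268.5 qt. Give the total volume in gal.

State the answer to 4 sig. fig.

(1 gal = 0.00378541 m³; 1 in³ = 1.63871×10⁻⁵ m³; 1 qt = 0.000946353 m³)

1364 gal

4740 L × 0.001 = 4.74 m³
1.035×10⁴ in³ × 1.63871×10⁻⁵ = 0.169606 m³
268.5 qt × 0.000946353 = 0.254096 m³
Combined: 4.74 + 0.169606 + 0.254096 = 5.1637 m³
In gal: 5.1637 / 0.00378541 = 1364.11 gal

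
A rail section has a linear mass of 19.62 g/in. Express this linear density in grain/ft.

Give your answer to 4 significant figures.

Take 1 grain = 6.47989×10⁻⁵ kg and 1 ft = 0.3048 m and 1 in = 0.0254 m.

19.62 g/in × 0.001 kg/g ÷ 0.0254 m/in = 0.772441 kg/m
0.772441 kg/m ÷ 6.47989×10⁻⁵ kg/grain × 0.3048 m/ft = 3633.4 grain/ft

3633 grain/ft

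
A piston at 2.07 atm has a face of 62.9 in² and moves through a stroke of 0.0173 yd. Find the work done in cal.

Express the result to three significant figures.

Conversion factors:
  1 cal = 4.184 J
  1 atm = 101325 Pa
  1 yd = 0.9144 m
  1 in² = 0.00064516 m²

32.2 cal

2.07 atm → 209743 Pa
62.9 in² → 0.0405806 m²
F = P × A = 209743 × 0.0405806 = 8511.5 N
0.0173 yd → 0.0158191 m
W = F × d = 8511.5 × 0.0158191 = 134.644 J
In cal: 134.644 / 4.184 = 32.1807 cal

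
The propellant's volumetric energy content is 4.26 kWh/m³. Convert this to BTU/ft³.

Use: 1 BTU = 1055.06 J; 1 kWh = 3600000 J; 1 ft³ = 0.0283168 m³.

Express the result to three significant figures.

412 BTU/ft³

4.26 kWh/m³ × 3600000 J/kWh = 1.5336×10⁷ J/m³
1.5336×10⁷ J/m³ ÷ 1055.06 J/BTU × 0.0283168 m³/ft³ = 411.604 BTU/ft³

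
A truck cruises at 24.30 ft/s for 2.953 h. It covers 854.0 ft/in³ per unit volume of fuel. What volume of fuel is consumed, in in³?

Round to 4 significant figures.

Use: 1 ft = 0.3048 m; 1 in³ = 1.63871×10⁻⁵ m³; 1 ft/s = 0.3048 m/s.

24.30 ft/s → 7.40664 m/s
2.953 h → 10630.8 s
d = v × t = 7.40664 × 10630.8 = 78738.5 m
854.0 ft/in³ → 1.58844×10⁷ m/m³
V = d / (distance per unit fuel) = 78738.5 / 1.58844×10⁷ = 0.00495697 m³
In in³: 0.00495697 / 1.63871×10⁻⁵ = 302.492 in³

302.5 in³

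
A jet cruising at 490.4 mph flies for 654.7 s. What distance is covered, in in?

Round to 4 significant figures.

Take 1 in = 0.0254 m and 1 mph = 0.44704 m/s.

490.4 mph × 0.44704 = 219.228 m/s
d = v × t = 219.228 m/s × 654.7 s = 143529 m
143529 m ÷ (0.0254 m/in) = 5.65075×10⁶ in

5.651×10⁶ in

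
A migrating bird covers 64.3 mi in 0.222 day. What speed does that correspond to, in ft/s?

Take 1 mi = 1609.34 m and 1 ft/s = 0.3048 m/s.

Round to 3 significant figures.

64.3 mi × 1609.34 = 103481 m
0.222 day × 86400 = 19180.8 s
v = d / t = 103481 m / 19180.8 s = 5.39503 m/s
5.39503 m/s ÷ (0.3048 m/s/ft/s) = 17.7002 ft/s

17.7 ft/s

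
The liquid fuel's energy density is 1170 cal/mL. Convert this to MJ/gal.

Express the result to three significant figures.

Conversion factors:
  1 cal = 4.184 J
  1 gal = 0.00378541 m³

18.5 MJ/gal

1170 cal/mL × 4.184 J/cal ÷ 10⁻⁶ m³/mL = 4.89528×10⁹ J/m³
4.89528×10⁹ J/m³ ÷ 1000000 J/MJ × 0.00378541 m³/gal = 18.5306 MJ/gal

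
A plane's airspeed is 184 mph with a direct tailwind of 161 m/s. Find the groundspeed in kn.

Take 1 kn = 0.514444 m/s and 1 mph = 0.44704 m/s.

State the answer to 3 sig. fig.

184 mph × 0.44704 → 82.2554 m/s
161 m/s (already m/s)
Combined: 82.2554 + 161 = 243.255 m/s
In kn: 243.255 / 0.514444 = 472.85 kn

473 kn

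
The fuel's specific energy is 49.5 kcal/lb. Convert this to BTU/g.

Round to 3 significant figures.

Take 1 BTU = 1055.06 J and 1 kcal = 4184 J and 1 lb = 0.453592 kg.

49.5 kcal/lb × 4184 J/kcal ÷ 0.453592 kg/lb = 456595 J/kg
456595 J/kg ÷ 1055.06 J/BTU × 0.001 kg/g = 0.432767 BTU/g

0.433 BTU/g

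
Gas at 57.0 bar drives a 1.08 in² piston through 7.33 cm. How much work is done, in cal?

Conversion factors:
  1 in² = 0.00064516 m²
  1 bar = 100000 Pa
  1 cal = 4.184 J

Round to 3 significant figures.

69.6 cal

57.0 bar → 5.7×10⁶ Pa
1.08 in² → 6.96773×10⁻⁴ m²
F = P × A = 5.7×10⁶ × 6.96773×10⁻⁴ = 3971.61 N
7.33 cm → 0.0733 m
W = F × d = 3971.61 × 0.0733 = 291.119 J
In cal: 291.119 / 4.184 = 69.5791 cal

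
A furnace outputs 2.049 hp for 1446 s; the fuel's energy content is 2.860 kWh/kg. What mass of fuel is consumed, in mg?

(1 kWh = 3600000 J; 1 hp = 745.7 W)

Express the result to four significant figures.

2.146×10⁵ mg

2.049 hp → 1527.94 W
E = P × t = 1527.94 × 1446 = 2.2094×10⁶ J
2.860 kWh/kg → 1.0296×10⁷ J/kg
m = E / e_s = 2.2094×10⁶ / 1.0296×10⁷ = 0.214588 kg
In mg: 0.214588 / 10⁻⁶ = 214588 mg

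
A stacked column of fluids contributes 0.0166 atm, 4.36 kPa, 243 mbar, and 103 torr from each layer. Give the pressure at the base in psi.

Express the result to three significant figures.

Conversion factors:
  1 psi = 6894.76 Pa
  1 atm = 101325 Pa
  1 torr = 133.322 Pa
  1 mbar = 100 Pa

0.0166 atm × 101325 = 1682 Pa
4.36 kPa × 1000 = 4360 Pa
243 mbar × 100 = 24300 Pa
103 torr × 133.322 = 13732.2 Pa
Sum: 1682 + 4360 + 24300 + 13732.2 = 44074.2 Pa
In psi: 44074.2 / 6894.76 = 6.39242 psi

6.39 psi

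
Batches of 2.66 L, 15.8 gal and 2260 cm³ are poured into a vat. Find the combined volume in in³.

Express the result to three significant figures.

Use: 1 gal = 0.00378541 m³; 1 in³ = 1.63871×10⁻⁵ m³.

3950 in³

2.66 L × 0.001 = 0.00266 m³
15.8 gal × 0.00378541 = 0.0598095 m³
2260 cm³ × 10⁻⁶ = 0.00226 m³
Combined: 0.00266 + 0.0598095 + 0.00226 = 0.0647295 m³
In in³: 0.0647295 / 1.63871×10⁻⁵ = 3950.03 in³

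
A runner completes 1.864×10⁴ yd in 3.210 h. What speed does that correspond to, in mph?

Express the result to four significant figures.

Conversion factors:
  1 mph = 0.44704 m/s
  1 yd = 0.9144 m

1.864×10⁴ yd × 0.9144 → 17044.4 m
3.210 h × 3600 → 11556 s
v = d / t = 17044.4 m / 11556 s = 1.47494 m/s
1.47494 m/s ÷ (0.44704 m/s/mph) = 3.29935 mph

3.299 mph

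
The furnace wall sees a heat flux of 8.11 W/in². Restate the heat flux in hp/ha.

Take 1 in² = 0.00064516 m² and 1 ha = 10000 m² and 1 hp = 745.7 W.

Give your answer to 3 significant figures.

8.11 W/in² ÷ 0.00064516 m²/in² = 12570.5 W/m²
12570.5 W/m² ÷ 745.7 W/hp × 10000 m²/ha = 168573 hp/ha

1.69×10⁵ hp/ha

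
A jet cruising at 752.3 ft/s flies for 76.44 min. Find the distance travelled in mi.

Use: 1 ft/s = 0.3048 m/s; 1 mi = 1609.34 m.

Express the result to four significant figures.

653.5 mi

752.3 ft/s × 0.3048 = 229.301 m/s
76.44 min × 60 = 4586.4 s
d = v × t = 229.301 m/s × 4586.4 s = 1.05167×10⁶ m
1.05167×10⁶ m ÷ (1609.34 m/mi) = 653.479 mi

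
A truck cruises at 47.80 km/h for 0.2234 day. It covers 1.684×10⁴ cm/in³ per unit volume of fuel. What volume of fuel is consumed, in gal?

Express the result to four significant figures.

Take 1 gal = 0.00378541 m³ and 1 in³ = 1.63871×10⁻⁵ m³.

47.80 km/h → 13.2778 m/s
0.2234 day → 19301.8 s
d = v × t = 13.2778 × 19301.8 = 256285 m
1.684×10⁴ cm/in³ → 1.02764×10⁷ m/m³
V = d / (distance per unit fuel) = 256285 / 1.02764×10⁷ = 0.0249392 m³
In gal: 0.0249392 / 0.00378541 = 6.58824 gal

6.588 gal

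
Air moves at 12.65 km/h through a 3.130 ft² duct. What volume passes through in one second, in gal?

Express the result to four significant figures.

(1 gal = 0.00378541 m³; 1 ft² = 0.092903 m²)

269.9 gal

12.65 km/h × (1/3.6) = 3.51389 m/s
3.130 ft² × 0.092903 = 0.290786 m²
V = v × A × t = 3.51389 m/s × 0.290786 m² × 1 s = 1.02179 m³
1.02179 m³ ÷ (0.00378541 m³/gal) = 269.928 gal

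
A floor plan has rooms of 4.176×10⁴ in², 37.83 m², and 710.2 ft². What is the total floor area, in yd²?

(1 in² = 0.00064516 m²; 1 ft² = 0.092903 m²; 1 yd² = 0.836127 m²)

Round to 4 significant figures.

4.176×10⁴ in² × 0.00064516 → 26.9419 m²
37.83 m² (already m²)
710.2 ft² × 0.092903 → 65.9797 m²
Combined: 26.9419 + 37.83 + 65.9797 = 130.752 m²
In yd²: 130.752 / 0.836127 = 156.378 yd²

156.4 yd²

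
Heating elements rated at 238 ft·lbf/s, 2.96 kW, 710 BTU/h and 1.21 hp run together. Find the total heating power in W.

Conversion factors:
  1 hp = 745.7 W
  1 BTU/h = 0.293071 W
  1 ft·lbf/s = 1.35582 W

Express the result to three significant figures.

4390 W

238 ft·lbf/s × 1.35582 = 322.685 W
2.96 kW × 1000 = 2960 W
710 BTU/h × 0.293071 = 208.08 W
1.21 hp × 745.7 = 902.297 W
Sum: 322.685 + 2960 + 208.08 + 902.297 = 4393.06 W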